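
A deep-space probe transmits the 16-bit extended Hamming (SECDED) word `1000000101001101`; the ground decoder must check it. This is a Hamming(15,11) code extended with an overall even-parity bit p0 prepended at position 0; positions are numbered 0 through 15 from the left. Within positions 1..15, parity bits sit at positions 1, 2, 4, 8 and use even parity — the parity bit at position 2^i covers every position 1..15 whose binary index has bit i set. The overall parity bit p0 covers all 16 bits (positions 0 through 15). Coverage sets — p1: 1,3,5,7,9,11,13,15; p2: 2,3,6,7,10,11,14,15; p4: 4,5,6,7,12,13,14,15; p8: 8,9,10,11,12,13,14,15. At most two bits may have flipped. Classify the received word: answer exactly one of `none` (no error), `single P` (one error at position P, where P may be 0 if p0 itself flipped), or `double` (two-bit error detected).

none

s1: b1⊕b3⊕b5⊕b7⊕b9⊕b11⊕b13⊕b15 = 0⊕0⊕0⊕1⊕1⊕0⊕1⊕1 = 0
s2: b2⊕b3⊕b6⊕b7⊕b10⊕b11⊕b14⊕b15 = 0⊕0⊕0⊕1⊕0⊕0⊕0⊕1 = 0
s4: b4⊕b5⊕b6⊕b7⊕b12⊕b13⊕b14⊕b15 = 0⊕0⊕0⊕1⊕1⊕1⊕0⊕1 = 0
s8: b8⊕b9⊕b10⊕b11⊕b12⊕b13⊕b14⊕b15 = 0⊕1⊕0⊕0⊕1⊕1⊕0⊕1 = 0
Syndrome (s8...s1) = 0000 → position 0 (no error).
Overall parity (XOR of all 16 bits, including p0): 1⊕0⊕0⊕0⊕0⊕0⊕0⊕1⊕0⊕1⊕0⊕0⊕1⊕1⊕0⊕1 = 0
Overall=0, syndrome position=0 → no error.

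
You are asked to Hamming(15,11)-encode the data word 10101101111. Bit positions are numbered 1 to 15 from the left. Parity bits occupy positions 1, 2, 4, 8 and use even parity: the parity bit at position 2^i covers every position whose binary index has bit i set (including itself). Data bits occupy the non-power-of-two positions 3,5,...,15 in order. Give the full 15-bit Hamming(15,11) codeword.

011101001101111

Place data bits at non-power-of-two positions: b3=1, b5=0, b6=1, b7=0, b9=1, b10=1, b11=0, b12=1, b13=1, b14=1, b15=1.
p1 = XOR of data positions {3,5,7,9,11,13,15} = 1⊕0⊕0⊕1⊕0⊕1⊕1 = 0
p2 = XOR of data positions {3,6,7,10,11,14,15} = 1⊕1⊕0⊕1⊕0⊕1⊕1 = 1
p4 = XOR of data positions {5,6,7,12,13,14,15} = 0⊕1⊕0⊕1⊕1⊕1⊕1 = 1
p8 = XOR of data positions {9,10,11,12,13,14,15} = 1⊕1⊕0⊕1⊕1⊕1⊕1 = 0
Codeword b1..b15 = 011101001101111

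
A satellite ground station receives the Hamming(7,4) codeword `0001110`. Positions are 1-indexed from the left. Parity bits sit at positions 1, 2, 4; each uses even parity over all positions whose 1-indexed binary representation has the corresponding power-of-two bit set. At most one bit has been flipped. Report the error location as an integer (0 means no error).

7

s1: b1⊕b3⊕b5⊕b7 = 0⊕0⊕1⊕0 = 1
s2: b2⊕b3⊕b6⊕b7 = 0⊕0⊕1⊕0 = 1
s4: b4⊕b5⊕b6⊕b7 = 1⊕1⊕1⊕0 = 1
Syndrome (s4...s1) = 111 → position 7.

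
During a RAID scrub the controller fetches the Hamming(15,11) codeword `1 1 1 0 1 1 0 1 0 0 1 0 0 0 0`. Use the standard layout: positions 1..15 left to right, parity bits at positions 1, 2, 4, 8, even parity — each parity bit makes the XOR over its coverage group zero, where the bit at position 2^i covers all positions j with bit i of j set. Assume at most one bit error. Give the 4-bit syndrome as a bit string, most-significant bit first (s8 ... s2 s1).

s1: b1⊕b3⊕b5⊕b7⊕b9⊕b11⊕b13⊕b15 = 1⊕1⊕1⊕0⊕0⊕1⊕0⊕0 = 0
s2: b2⊕b3⊕b6⊕b7⊕b10⊕b11⊕b14⊕b15 = 1⊕1⊕1⊕0⊕0⊕1⊕0⊕0 = 0
s4: b4⊕b5⊕b6⊕b7⊕b12⊕b13⊕b14⊕b15 = 0⊕1⊕1⊕0⊕0⊕0⊕0⊕0 = 0
s8: b8⊕b9⊕b10⊕b11⊕b12⊕b13⊕b14⊕b15 = 1⊕0⊕0⊕1⊕0⊕0⊕0⊕0 = 0
Syndrome (s8...s1) = 0000 → position 0 (no error).

0000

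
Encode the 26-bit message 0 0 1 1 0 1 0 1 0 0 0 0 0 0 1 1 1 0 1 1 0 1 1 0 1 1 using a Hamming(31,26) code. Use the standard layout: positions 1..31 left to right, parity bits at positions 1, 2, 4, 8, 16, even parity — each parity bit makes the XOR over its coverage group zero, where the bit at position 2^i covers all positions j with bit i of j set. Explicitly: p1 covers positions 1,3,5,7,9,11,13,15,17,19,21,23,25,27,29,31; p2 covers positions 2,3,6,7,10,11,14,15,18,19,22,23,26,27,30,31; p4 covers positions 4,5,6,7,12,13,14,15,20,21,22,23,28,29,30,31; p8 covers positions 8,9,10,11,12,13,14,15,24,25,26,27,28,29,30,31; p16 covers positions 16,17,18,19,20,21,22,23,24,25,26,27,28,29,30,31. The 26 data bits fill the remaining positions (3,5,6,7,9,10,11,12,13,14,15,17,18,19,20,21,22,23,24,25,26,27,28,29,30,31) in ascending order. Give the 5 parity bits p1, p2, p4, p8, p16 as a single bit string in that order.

Place data bits at non-power-of-two positions: b3=0, b5=0, b6=1, b7=1, b9=0, b10=1, b11=0, b12=1, b13=0, b14=0, b15=0, b17=0, b18=0, b19=0, b20=1, b21=1, b22=1, b23=0, b24=1, b25=1, b26=0, b27=1, b28=1, b29=0, b30=1, b31=1.
p1 = XOR of data positions {3,5,7,9,11,13,15,17,19,21,23,25,27,29,31} = 0⊕0⊕1⊕0⊕0⊕0⊕0⊕0⊕0⊕1⊕0⊕1⊕1⊕0⊕1 = 1
p2 = XOR of data positions {3,6,7,10,11,14,15,18,19,22,23,26,27,30,31} = 0⊕1⊕1⊕1⊕0⊕0⊕0⊕0⊕0⊕1⊕0⊕0⊕1⊕1⊕1 = 1
p4 = XOR of data positions {5,6,7,12,13,14,15,20,21,22,23,28,29,30,31} = 0⊕1⊕1⊕1⊕0⊕0⊕0⊕1⊕1⊕1⊕0⊕1⊕0⊕1⊕1 = 1
p8 = XOR of data positions {9,10,11,12,13,14,15,24,25,26,27,28,29,30,31} = 0⊕1⊕0⊕1⊕0⊕0⊕0⊕1⊕1⊕0⊕1⊕1⊕0⊕1⊕1 = 0
p16 = XOR of data positions {17,18,19,20,21,22,23,24,25,26,27,28,29,30,31} = 0⊕0⊕0⊕1⊕1⊕1⊕0⊕1⊕1⊕0⊕1⊕1⊕0⊕1⊕1 = 1
Parity bits p1,p2,p4,p8,p16 = 11101

11101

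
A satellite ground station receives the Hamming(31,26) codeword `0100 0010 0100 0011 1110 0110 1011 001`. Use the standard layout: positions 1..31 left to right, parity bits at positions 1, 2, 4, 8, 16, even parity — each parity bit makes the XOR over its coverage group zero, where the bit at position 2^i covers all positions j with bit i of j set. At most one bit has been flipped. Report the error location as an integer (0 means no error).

s1: b1⊕b3⊕b5⊕b7⊕b9⊕b11⊕b13⊕b15⊕b17⊕b19⊕b21⊕b23⊕b25⊕b27⊕b29⊕b31 = 0⊕0⊕0⊕1⊕0⊕0⊕0⊕1⊕1⊕1⊕0⊕1⊕1⊕1⊕0⊕1 = 0
s2: b2⊕b3⊕b6⊕b7⊕b10⊕b11⊕b14⊕b15⊕b18⊕b19⊕b22⊕b23⊕b26⊕b27⊕b30⊕b31 = 1⊕0⊕0⊕1⊕1⊕0⊕0⊕1⊕1⊕1⊕1⊕1⊕0⊕1⊕0⊕1 = 0
s4: b4⊕b5⊕b6⊕b7⊕b12⊕b13⊕b14⊕b15⊕b20⊕b21⊕b22⊕b23⊕b28⊕b29⊕b30⊕b31 = 0⊕0⊕0⊕1⊕0⊕0⊕0⊕1⊕0⊕0⊕1⊕1⊕1⊕0⊕0⊕1 = 0
s8: b8⊕b9⊕b10⊕b11⊕b12⊕b13⊕b14⊕b15⊕b24⊕b25⊕b26⊕b27⊕b28⊕b29⊕b30⊕b31 = 0⊕0⊕1⊕0⊕0⊕0⊕0⊕1⊕0⊕1⊕0⊕1⊕1⊕0⊕0⊕1 = 0
s16: b16⊕b17⊕b18⊕b19⊕b20⊕b21⊕b22⊕b23⊕b24⊕b25⊕b26⊕b27⊕b28⊕b29⊕b30⊕b31 = 1⊕1⊕1⊕1⊕0⊕0⊕1⊕1⊕0⊕1⊕0⊕1⊕1⊕0⊕0⊕1 = 0
Syndrome (s16...s1) = 00000 → position 0 (no error).

0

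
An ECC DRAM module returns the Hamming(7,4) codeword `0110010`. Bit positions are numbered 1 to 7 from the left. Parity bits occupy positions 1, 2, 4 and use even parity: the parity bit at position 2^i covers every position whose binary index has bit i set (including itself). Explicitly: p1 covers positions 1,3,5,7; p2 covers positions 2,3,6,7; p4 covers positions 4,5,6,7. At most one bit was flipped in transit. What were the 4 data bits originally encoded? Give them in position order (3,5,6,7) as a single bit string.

s1: b1⊕b3⊕b5⊕b7 = 0⊕1⊕0⊕0 = 1
s2: b2⊕b3⊕b6⊕b7 = 1⊕1⊕1⊕0 = 1
s4: b4⊕b5⊕b6⊕b7 = 0⊕0⊕1⊕0 = 1
Syndrome (s4...s1) = 111 → position 7.
Flip bit 7: corrected codeword = 0110011
Data bits at positions 3,5,6,7: 1011

1011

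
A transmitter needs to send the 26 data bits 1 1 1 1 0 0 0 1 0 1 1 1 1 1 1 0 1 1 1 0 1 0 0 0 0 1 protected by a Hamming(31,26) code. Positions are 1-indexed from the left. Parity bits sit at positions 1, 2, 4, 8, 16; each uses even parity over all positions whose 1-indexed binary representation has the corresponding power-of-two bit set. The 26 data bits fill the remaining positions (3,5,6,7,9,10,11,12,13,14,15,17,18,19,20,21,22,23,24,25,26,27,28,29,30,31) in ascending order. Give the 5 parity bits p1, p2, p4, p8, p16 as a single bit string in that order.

Place data bits at non-power-of-two positions: b3=1, b5=1, b6=1, b7=1, b9=0, b10=0, b11=0, b12=1, b13=0, b14=1, b15=1, b17=1, b18=1, b19=1, b20=1, b21=0, b22=1, b23=1, b24=1, b25=0, b26=1, b27=0, b28=0, b29=0, b30=0, b31=1.
p1 = XOR of data positions {3,5,7,9,11,13,15,17,19,21,23,25,27,29,31} = 1⊕1⊕1⊕0⊕0⊕0⊕1⊕1⊕1⊕0⊕1⊕0⊕0⊕0⊕1 = 0
p2 = XOR of data positions {3,6,7,10,11,14,15,18,19,22,23,26,27,30,31} = 1⊕1⊕1⊕0⊕0⊕1⊕1⊕1⊕1⊕1⊕1⊕1⊕0⊕0⊕1 = 1
p4 = XOR of data positions {5,6,7,12,13,14,15,20,21,22,23,28,29,30,31} = 1⊕1⊕1⊕1⊕0⊕1⊕1⊕1⊕0⊕1⊕1⊕0⊕0⊕0⊕1 = 0
p8 = XOR of data positions {9,10,11,12,13,14,15,24,25,26,27,28,29,30,31} = 0⊕0⊕0⊕1⊕0⊕1⊕1⊕1⊕0⊕1⊕0⊕0⊕0⊕0⊕1 = 0
p16 = XOR of data positions {17,18,19,20,21,22,23,24,25,26,27,28,29,30,31} = 1⊕1⊕1⊕1⊕0⊕1⊕1⊕1⊕0⊕1⊕0⊕0⊕0⊕0⊕1 = 1
Parity bits p1,p2,p4,p8,p16 = 01001

01001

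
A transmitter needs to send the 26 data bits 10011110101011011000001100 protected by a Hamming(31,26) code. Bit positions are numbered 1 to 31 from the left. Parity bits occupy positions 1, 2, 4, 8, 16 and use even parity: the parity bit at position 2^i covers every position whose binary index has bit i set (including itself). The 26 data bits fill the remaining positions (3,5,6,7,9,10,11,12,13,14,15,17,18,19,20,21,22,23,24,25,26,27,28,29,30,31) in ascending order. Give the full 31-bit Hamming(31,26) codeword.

Place data bits at non-power-of-two positions: b3=1, b5=0, b6=0, b7=1, b9=1, b10=1, b11=1, b12=0, b13=1, b14=0, b15=1, b17=0, b18=1, b19=1, b20=0, b21=1, b22=1, b23=0, b24=0, b25=0, b26=0, b27=0, b28=1, b29=1, b30=0, b31=0.
p1 = XOR of data positions {3,5,7,9,11,13,15,17,19,21,23,25,27,29,31} = 1⊕0⊕1⊕1⊕1⊕1⊕1⊕0⊕1⊕1⊕0⊕0⊕0⊕1⊕0 = 1
p2 = XOR of data positions {3,6,7,10,11,14,15,18,19,22,23,26,27,30,31} = 1⊕0⊕1⊕1⊕1⊕0⊕1⊕1⊕1⊕1⊕0⊕0⊕0⊕0⊕0 = 0
p4 = XOR of data positions {5,6,7,12,13,14,15,20,21,22,23,28,29,30,31} = 0⊕0⊕1⊕0⊕1⊕0⊕1⊕0⊕1⊕1⊕0⊕1⊕1⊕0⊕0 = 1
p8 = XOR of data positions {9,10,11,12,13,14,15,24,25,26,27,28,29,30,31} = 1⊕1⊕1⊕0⊕1⊕0⊕1⊕0⊕0⊕0⊕0⊕1⊕1⊕0⊕0 = 1
p16 = XOR of data positions {17,18,19,20,21,22,23,24,25,26,27,28,29,30,31} = 0⊕1⊕1⊕0⊕1⊕1⊕0⊕0⊕0⊕0⊕0⊕1⊕1⊕0⊕0 = 0
Codeword b1..b31 = 1011001111101010011011000001100

1011001111101010011011000001100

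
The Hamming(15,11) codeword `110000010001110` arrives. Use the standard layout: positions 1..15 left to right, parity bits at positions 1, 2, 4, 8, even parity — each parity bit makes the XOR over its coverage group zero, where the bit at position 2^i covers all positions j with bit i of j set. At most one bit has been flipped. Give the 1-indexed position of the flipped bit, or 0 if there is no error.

4

s1: b1⊕b3⊕b5⊕b7⊕b9⊕b11⊕b13⊕b15 = 1⊕0⊕0⊕0⊕0⊕0⊕1⊕0 = 0
s2: b2⊕b3⊕b6⊕b7⊕b10⊕b11⊕b14⊕b15 = 1⊕0⊕0⊕0⊕0⊕0⊕1⊕0 = 0
s4: b4⊕b5⊕b6⊕b7⊕b12⊕b13⊕b14⊕b15 = 0⊕0⊕0⊕0⊕1⊕1⊕1⊕0 = 1
s8: b8⊕b9⊕b10⊕b11⊕b12⊕b13⊕b14⊕b15 = 1⊕0⊕0⊕0⊕1⊕1⊕1⊕0 = 0
Syndrome (s8...s1) = 0100 → position 4.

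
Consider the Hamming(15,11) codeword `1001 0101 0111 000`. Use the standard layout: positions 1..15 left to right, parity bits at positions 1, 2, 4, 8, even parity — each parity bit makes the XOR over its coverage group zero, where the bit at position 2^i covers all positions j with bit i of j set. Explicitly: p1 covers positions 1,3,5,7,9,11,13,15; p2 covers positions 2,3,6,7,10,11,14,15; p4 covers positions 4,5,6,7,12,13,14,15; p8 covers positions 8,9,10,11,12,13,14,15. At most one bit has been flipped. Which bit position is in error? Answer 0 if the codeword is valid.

6

s1: b1⊕b3⊕b5⊕b7⊕b9⊕b11⊕b13⊕b15 = 1⊕0⊕0⊕0⊕0⊕1⊕0⊕0 = 0
s2: b2⊕b3⊕b6⊕b7⊕b10⊕b11⊕b14⊕b15 = 0⊕0⊕1⊕0⊕1⊕1⊕0⊕0 = 1
s4: b4⊕b5⊕b6⊕b7⊕b12⊕b13⊕b14⊕b15 = 1⊕0⊕1⊕0⊕1⊕0⊕0⊕0 = 1
s8: b8⊕b9⊕b10⊕b11⊕b12⊕b13⊕b14⊕b15 = 1⊕0⊕1⊕1⊕1⊕0⊕0⊕0 = 0
Syndrome (s8...s1) = 0110 → position 6.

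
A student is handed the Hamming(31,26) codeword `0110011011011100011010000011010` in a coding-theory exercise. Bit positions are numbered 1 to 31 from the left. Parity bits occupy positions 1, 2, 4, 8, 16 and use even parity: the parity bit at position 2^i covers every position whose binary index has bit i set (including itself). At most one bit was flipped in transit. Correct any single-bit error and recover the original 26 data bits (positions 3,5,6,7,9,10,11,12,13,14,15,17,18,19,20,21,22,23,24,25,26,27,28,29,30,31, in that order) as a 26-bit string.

10111101110011010000011010

s1: b1⊕b3⊕b5⊕b7⊕b9⊕b11⊕b13⊕b15⊕b17⊕b19⊕b21⊕b23⊕b25⊕b27⊕b29⊕b31 = 0⊕1⊕0⊕1⊕1⊕0⊕1⊕0⊕0⊕1⊕1⊕0⊕0⊕1⊕0⊕0 = 1
s2: b2⊕b3⊕b6⊕b7⊕b10⊕b11⊕b14⊕b15⊕b18⊕b19⊕b22⊕b23⊕b26⊕b27⊕b30⊕b31 = 1⊕1⊕1⊕1⊕1⊕0⊕1⊕0⊕1⊕1⊕0⊕0⊕0⊕1⊕1⊕0 = 0
s4: b4⊕b5⊕b6⊕b7⊕b12⊕b13⊕b14⊕b15⊕b20⊕b21⊕b22⊕b23⊕b28⊕b29⊕b30⊕b31 = 0⊕0⊕1⊕1⊕1⊕1⊕1⊕0⊕0⊕1⊕0⊕0⊕1⊕0⊕1⊕0 = 0
s8: b8⊕b9⊕b10⊕b11⊕b12⊕b13⊕b14⊕b15⊕b24⊕b25⊕b26⊕b27⊕b28⊕b29⊕b30⊕b31 = 0⊕1⊕1⊕0⊕1⊕1⊕1⊕0⊕0⊕0⊕0⊕1⊕1⊕0⊕1⊕0 = 0
s16: b16⊕b17⊕b18⊕b19⊕b20⊕b21⊕b22⊕b23⊕b24⊕b25⊕b26⊕b27⊕b28⊕b29⊕b30⊕b31 = 0⊕0⊕1⊕1⊕0⊕1⊕0⊕0⊕0⊕0⊕0⊕1⊕1⊕0⊕1⊕0 = 0
Syndrome (s16...s1) = 00001 → position 1.
Flip bit 1: corrected codeword = 1110011011011100011010000011010
Data bits at positions 3,5,6,7,9,10,11,12,13,14,15,17,18,19,20,21,22,23,24,25,26,27,28,29,30,31: 10111101110011010000011010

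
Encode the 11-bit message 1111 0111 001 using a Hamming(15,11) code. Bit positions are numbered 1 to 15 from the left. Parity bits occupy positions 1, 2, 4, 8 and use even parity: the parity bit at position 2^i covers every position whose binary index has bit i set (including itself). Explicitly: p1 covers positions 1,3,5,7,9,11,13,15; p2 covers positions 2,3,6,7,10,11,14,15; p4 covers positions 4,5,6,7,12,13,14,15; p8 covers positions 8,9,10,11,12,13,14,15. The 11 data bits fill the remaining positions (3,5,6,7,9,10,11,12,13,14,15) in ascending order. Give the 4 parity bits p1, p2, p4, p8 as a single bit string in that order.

Place data bits at non-power-of-two positions: b3=1, b5=1, b6=1, b7=1, b9=0, b10=1, b11=1, b12=1, b13=0, b14=0, b15=1.
p1 = XOR of data positions {3,5,7,9,11,13,15} = 1⊕1⊕1⊕0⊕1⊕0⊕1 = 1
p2 = XOR of data positions {3,6,7,10,11,14,15} = 1⊕1⊕1⊕1⊕1⊕0⊕1 = 0
p4 = XOR of data positions {5,6,7,12,13,14,15} = 1⊕1⊕1⊕1⊕0⊕0⊕1 = 1
p8 = XOR of data positions {9,10,11,12,13,14,15} = 0⊕1⊕1⊕1⊕0⊕0⊕1 = 0
Parity bits p1,p2,p4,p8 = 1010

1010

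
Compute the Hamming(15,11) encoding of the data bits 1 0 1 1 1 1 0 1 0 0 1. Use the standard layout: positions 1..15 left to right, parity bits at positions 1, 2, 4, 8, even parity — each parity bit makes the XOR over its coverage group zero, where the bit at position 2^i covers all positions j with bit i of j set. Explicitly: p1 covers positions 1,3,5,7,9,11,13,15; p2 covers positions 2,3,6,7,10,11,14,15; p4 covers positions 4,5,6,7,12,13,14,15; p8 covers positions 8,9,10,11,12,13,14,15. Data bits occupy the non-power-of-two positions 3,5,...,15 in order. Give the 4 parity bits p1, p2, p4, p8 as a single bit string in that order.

Place data bits at non-power-of-two positions: b3=1, b5=0, b6=1, b7=1, b9=1, b10=1, b11=0, b12=1, b13=0, b14=0, b15=1.
p1 = XOR of data positions {3,5,7,9,11,13,15} = 1⊕0⊕1⊕1⊕0⊕0⊕1 = 0
p2 = XOR of data positions {3,6,7,10,11,14,15} = 1⊕1⊕1⊕1⊕0⊕0⊕1 = 1
p4 = XOR of data positions {5,6,7,12,13,14,15} = 0⊕1⊕1⊕1⊕0⊕0⊕1 = 0
p8 = XOR of data positions {9,10,11,12,13,14,15} = 1⊕1⊕0⊕1⊕0⊕0⊕1 = 0
Parity bits p1,p2,p4,p8 = 0100

0100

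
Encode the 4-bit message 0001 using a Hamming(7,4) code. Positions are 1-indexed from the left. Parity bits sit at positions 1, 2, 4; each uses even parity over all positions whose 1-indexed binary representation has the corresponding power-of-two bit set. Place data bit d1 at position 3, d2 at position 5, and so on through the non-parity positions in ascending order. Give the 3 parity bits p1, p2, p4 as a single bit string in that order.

Place data bits at non-power-of-two positions: b3=0, b5=0, b6=0, b7=1.
p1 = XOR of data positions {3,5,7} = 0⊕0⊕1 = 1
p2 = XOR of data positions {3,6,7} = 0⊕0⊕1 = 1
p4 = XOR of data positions {5,6,7} = 0⊕0⊕1 = 1
Parity bits p1,p2,p4 = 111

111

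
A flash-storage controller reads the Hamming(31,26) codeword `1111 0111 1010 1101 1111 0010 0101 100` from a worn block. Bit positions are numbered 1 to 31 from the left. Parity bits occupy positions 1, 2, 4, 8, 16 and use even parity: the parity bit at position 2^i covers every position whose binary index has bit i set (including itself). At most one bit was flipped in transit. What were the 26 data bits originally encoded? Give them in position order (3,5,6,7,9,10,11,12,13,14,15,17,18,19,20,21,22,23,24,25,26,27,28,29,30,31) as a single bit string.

s1: b1⊕b3⊕b5⊕b7⊕b9⊕b11⊕b13⊕b15⊕b17⊕b19⊕b21⊕b23⊕b25⊕b27⊕b29⊕b31 = 1⊕1⊕0⊕1⊕1⊕1⊕1⊕0⊕1⊕1⊕0⊕1⊕0⊕0⊕1⊕0 = 0
s2: b2⊕b3⊕b6⊕b7⊕b10⊕b11⊕b14⊕b15⊕b18⊕b19⊕b22⊕b23⊕b26⊕b27⊕b30⊕b31 = 1⊕1⊕1⊕1⊕0⊕1⊕1⊕0⊕1⊕1⊕0⊕1⊕1⊕0⊕0⊕0 = 0
s4: b4⊕b5⊕b6⊕b7⊕b12⊕b13⊕b14⊕b15⊕b20⊕b21⊕b22⊕b23⊕b28⊕b29⊕b30⊕b31 = 1⊕0⊕1⊕1⊕0⊕1⊕1⊕0⊕1⊕0⊕0⊕1⊕1⊕1⊕0⊕0 = 1
s8: b8⊕b9⊕b10⊕b11⊕b12⊕b13⊕b14⊕b15⊕b24⊕b25⊕b26⊕b27⊕b28⊕b29⊕b30⊕b31 = 1⊕1⊕0⊕1⊕0⊕1⊕1⊕0⊕0⊕0⊕1⊕0⊕1⊕1⊕0⊕0 = 0
s16: b16⊕b17⊕b18⊕b19⊕b20⊕b21⊕b22⊕b23⊕b24⊕b25⊕b26⊕b27⊕b28⊕b29⊕b30⊕b31 = 1⊕1⊕1⊕1⊕1⊕0⊕0⊕1⊕0⊕0⊕1⊕0⊕1⊕1⊕0⊕0 = 1
Syndrome (s16...s1) = 10100 → position 20.
Flip bit 20: corrected codeword = 1111011110101101111000100101100
Data bits at positions 3,5,6,7,9,10,11,12,13,14,15,17,18,19,20,21,22,23,24,25,26,27,28,29,30,31: 10111010110111000100101100

10111010110111000100101100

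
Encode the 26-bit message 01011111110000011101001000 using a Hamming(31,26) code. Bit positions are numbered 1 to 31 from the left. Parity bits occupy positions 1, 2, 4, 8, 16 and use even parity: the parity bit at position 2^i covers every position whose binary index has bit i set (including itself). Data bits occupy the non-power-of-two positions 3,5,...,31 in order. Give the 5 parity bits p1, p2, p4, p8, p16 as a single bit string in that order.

00101

Place data bits at non-power-of-two positions: b3=0, b5=1, b6=0, b7=1, b9=1, b10=1, b11=1, b12=1, b13=1, b14=1, b15=0, b17=0, b18=0, b19=0, b20=0, b21=1, b22=1, b23=1, b24=0, b25=1, b26=0, b27=0, b28=1, b29=0, b30=0, b31=0.
p1 = XOR of data positions {3,5,7,9,11,13,15,17,19,21,23,25,27,29,31} = 0⊕1⊕1⊕1⊕1⊕1⊕0⊕0⊕0⊕1⊕1⊕1⊕0⊕0⊕0 = 0
p2 = XOR of data positions {3,6,7,10,11,14,15,18,19,22,23,26,27,30,31} = 0⊕0⊕1⊕1⊕1⊕1⊕0⊕0⊕0⊕1⊕1⊕0⊕0⊕0⊕0 = 0
p4 = XOR of data positions {5,6,7,12,13,14,15,20,21,22,23,28,29,30,31} = 1⊕0⊕1⊕1⊕1⊕1⊕0⊕0⊕1⊕1⊕1⊕1⊕0⊕0⊕0 = 1
p8 = XOR of data positions {9,10,11,12,13,14,15,24,25,26,27,28,29,30,31} = 1⊕1⊕1⊕1⊕1⊕1⊕0⊕0⊕1⊕0⊕0⊕1⊕0⊕0⊕0 = 0
p16 = XOR of data positions {17,18,19,20,21,22,23,24,25,26,27,28,29,30,31} = 0⊕0⊕0⊕0⊕1⊕1⊕1⊕0⊕1⊕0⊕0⊕1⊕0⊕0⊕0 = 1
Parity bits p1,p2,p4,p8,p16 = 00101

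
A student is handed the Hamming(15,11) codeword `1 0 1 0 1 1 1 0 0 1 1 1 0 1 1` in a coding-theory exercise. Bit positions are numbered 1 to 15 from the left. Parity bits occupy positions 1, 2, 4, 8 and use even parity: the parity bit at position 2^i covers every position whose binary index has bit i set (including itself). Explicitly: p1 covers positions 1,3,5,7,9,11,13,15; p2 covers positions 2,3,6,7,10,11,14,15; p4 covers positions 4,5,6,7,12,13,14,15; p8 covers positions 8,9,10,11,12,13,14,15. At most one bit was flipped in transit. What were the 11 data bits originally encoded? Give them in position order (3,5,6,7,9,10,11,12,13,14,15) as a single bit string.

s1: b1⊕b3⊕b5⊕b7⊕b9⊕b11⊕b13⊕b15 = 1⊕1⊕1⊕1⊕0⊕1⊕0⊕1 = 0
s2: b2⊕b3⊕b6⊕b7⊕b10⊕b11⊕b14⊕b15 = 0⊕1⊕1⊕1⊕1⊕1⊕1⊕1 = 1
s4: b4⊕b5⊕b6⊕b7⊕b12⊕b13⊕b14⊕b15 = 0⊕1⊕1⊕1⊕1⊕0⊕1⊕1 = 0
s8: b8⊕b9⊕b10⊕b11⊕b12⊕b13⊕b14⊕b15 = 0⊕0⊕1⊕1⊕1⊕0⊕1⊕1 = 1
Syndrome (s8...s1) = 1010 → position 10.
Flip bit 10: corrected codeword = 101011100011011
Data bits at positions 3,5,6,7,9,10,11,12,13,14,15: 11110011011

11110011011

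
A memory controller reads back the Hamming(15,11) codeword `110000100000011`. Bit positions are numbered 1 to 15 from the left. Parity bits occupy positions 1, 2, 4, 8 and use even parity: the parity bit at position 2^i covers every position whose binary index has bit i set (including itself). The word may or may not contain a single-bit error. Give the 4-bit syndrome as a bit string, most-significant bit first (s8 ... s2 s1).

0101

s1: b1⊕b3⊕b5⊕b7⊕b9⊕b11⊕b13⊕b15 = 1⊕0⊕0⊕1⊕0⊕0⊕0⊕1 = 1
s2: b2⊕b3⊕b6⊕b7⊕b10⊕b11⊕b14⊕b15 = 1⊕0⊕0⊕1⊕0⊕0⊕1⊕1 = 0
s4: b4⊕b5⊕b6⊕b7⊕b12⊕b13⊕b14⊕b15 = 0⊕0⊕0⊕1⊕0⊕0⊕1⊕1 = 1
s8: b8⊕b9⊕b10⊕b11⊕b12⊕b13⊕b14⊕b15 = 0⊕0⊕0⊕0⊕0⊕0⊕1⊕1 = 0
Syndrome (s8...s1) = 0101 → position 5.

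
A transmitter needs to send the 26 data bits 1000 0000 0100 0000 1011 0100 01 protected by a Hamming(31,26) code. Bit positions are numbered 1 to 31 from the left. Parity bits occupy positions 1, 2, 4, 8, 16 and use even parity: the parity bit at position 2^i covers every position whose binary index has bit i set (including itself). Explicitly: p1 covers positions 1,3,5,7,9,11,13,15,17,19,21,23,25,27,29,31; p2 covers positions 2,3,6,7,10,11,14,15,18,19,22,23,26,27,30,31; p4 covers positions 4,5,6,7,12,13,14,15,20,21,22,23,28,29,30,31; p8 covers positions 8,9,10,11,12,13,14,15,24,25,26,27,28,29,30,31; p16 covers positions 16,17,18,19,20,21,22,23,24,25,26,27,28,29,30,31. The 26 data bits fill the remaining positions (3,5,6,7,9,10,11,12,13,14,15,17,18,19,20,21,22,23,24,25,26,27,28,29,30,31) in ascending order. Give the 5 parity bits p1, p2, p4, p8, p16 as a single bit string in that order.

Place data bits at non-power-of-two positions: b3=1, b5=0, b6=0, b7=0, b9=0, b10=0, b11=0, b12=0, b13=0, b14=1, b15=0, b17=0, b18=0, b19=0, b20=0, b21=0, b22=1, b23=0, b24=1, b25=1, b26=0, b27=1, b28=0, b29=0, b30=0, b31=1.
p1 = XOR of data positions {3,5,7,9,11,13,15,17,19,21,23,25,27,29,31} = 1⊕0⊕0⊕0⊕0⊕0⊕0⊕0⊕0⊕0⊕0⊕1⊕1⊕0⊕1 = 0
p2 = XOR of data positions {3,6,7,10,11,14,15,18,19,22,23,26,27,30,31} = 1⊕0⊕0⊕0⊕0⊕1⊕0⊕0⊕0⊕1⊕0⊕0⊕1⊕0⊕1 = 1
p4 = XOR of data positions {5,6,7,12,13,14,15,20,21,22,23,28,29,30,31} = 0⊕0⊕0⊕0⊕0⊕1⊕0⊕0⊕0⊕1⊕0⊕0⊕0⊕0⊕1 = 1
p8 = XOR of data positions {9,10,11,12,13,14,15,24,25,26,27,28,29,30,31} = 0⊕0⊕0⊕0⊕0⊕1⊕0⊕1⊕1⊕0⊕1⊕0⊕0⊕0⊕1 = 1
p16 = XOR of data positions {17,18,19,20,21,22,23,24,25,26,27,28,29,30,31} = 0⊕0⊕0⊕0⊕0⊕1⊕0⊕1⊕1⊕0⊕1⊕0⊕0⊕0⊕1 = 1
Parity bits p1,p2,p4,p8,p16 = 01111

01111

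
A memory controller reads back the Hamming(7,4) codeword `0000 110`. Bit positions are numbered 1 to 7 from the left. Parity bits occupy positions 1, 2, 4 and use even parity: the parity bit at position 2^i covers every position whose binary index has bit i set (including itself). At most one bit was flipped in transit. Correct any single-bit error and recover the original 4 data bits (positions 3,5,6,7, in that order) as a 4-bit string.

1110

s1: b1⊕b3⊕b5⊕b7 = 0⊕0⊕1⊕0 = 1
s2: b2⊕b3⊕b6⊕b7 = 0⊕0⊕1⊕0 = 1
s4: b4⊕b5⊕b6⊕b7 = 0⊕1⊕1⊕0 = 0
Syndrome (s4...s1) = 011 → position 3.
Flip bit 3: corrected codeword = 0010110
Data bits at positions 3,5,6,7: 1110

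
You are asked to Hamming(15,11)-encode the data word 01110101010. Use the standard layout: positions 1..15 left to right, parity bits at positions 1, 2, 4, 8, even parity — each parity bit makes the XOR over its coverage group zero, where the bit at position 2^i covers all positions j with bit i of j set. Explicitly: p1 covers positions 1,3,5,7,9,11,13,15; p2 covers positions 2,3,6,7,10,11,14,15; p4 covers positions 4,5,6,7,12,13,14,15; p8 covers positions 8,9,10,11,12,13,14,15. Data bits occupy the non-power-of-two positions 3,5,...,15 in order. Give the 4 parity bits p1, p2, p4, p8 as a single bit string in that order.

0011

Place data bits at non-power-of-two positions: b3=0, b5=1, b6=1, b7=1, b9=0, b10=1, b11=0, b12=1, b13=0, b14=1, b15=0.
p1 = XOR of data positions {3,5,7,9,11,13,15} = 0⊕1⊕1⊕0⊕0⊕0⊕0 = 0
p2 = XOR of data positions {3,6,7,10,11,14,15} = 0⊕1⊕1⊕1⊕0⊕1⊕0 = 0
p4 = XOR of data positions {5,6,7,12,13,14,15} = 1⊕1⊕1⊕1⊕0⊕1⊕0 = 1
p8 = XOR of data positions {9,10,11,12,13,14,15} = 0⊕1⊕0⊕1⊕0⊕1⊕0 = 1
Parity bits p1,p2,p4,p8 = 0011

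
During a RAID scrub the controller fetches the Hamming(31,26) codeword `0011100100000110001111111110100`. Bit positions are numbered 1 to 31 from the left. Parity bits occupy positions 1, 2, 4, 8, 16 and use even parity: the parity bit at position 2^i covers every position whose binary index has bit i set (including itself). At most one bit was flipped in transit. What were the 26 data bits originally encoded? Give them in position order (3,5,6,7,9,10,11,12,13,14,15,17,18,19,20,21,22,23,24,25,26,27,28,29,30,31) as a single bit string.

10000000011001111111110100

s1: b1⊕b3⊕b5⊕b7⊕b9⊕b11⊕b13⊕b15⊕b17⊕b19⊕b21⊕b23⊕b25⊕b27⊕b29⊕b31 = 0⊕1⊕1⊕0⊕0⊕0⊕0⊕1⊕0⊕1⊕1⊕1⊕1⊕1⊕1⊕0 = 1
s2: b2⊕b3⊕b6⊕b7⊕b10⊕b11⊕b14⊕b15⊕b18⊕b19⊕b22⊕b23⊕b26⊕b27⊕b30⊕b31 = 0⊕1⊕0⊕0⊕0⊕0⊕1⊕1⊕0⊕1⊕1⊕1⊕1⊕1⊕0⊕0 = 0
s4: b4⊕b5⊕b6⊕b7⊕b12⊕b13⊕b14⊕b15⊕b20⊕b21⊕b22⊕b23⊕b28⊕b29⊕b30⊕b31 = 1⊕1⊕0⊕0⊕0⊕0⊕1⊕1⊕1⊕1⊕1⊕1⊕0⊕1⊕0⊕0 = 1
s8: b8⊕b9⊕b10⊕b11⊕b12⊕b13⊕b14⊕b15⊕b24⊕b25⊕b26⊕b27⊕b28⊕b29⊕b30⊕b31 = 1⊕0⊕0⊕0⊕0⊕0⊕1⊕1⊕1⊕1⊕1⊕1⊕0⊕1⊕0⊕0 = 0
s16: b16⊕b17⊕b18⊕b19⊕b20⊕b21⊕b22⊕b23⊕b24⊕b25⊕b26⊕b27⊕b28⊕b29⊕b30⊕b31 = 0⊕0⊕0⊕1⊕1⊕1⊕1⊕1⊕1⊕1⊕1⊕1⊕0⊕1⊕0⊕0 = 0
Syndrome (s16...s1) = 00101 → position 5.
Flip bit 5: corrected codeword = 0011000100000110001111111110100
Data bits at positions 3,5,6,7,9,10,11,12,13,14,15,17,18,19,20,21,22,23,24,25,26,27,28,29,30,31: 10000000011001111111110100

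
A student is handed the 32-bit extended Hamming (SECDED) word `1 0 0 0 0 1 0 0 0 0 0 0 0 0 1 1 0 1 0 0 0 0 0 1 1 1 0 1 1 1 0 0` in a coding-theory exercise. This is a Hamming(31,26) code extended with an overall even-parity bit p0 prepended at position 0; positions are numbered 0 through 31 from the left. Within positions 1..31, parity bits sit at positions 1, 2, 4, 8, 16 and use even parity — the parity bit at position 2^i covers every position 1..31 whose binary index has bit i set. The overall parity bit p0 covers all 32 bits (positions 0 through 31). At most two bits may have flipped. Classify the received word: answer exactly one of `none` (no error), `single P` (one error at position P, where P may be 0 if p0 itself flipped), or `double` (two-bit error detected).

single 25

s1: b1⊕b3⊕b5⊕b7⊕b9⊕b11⊕b13⊕b15⊕b17⊕b19⊕b21⊕b23⊕b25⊕b27⊕b29⊕b31 = 0⊕0⊕1⊕0⊕0⊕0⊕0⊕1⊕1⊕0⊕0⊕1⊕1⊕1⊕1⊕0 = 1
s2: b2⊕b3⊕b6⊕b7⊕b10⊕b11⊕b14⊕b15⊕b18⊕b19⊕b22⊕b23⊕b26⊕b27⊕b30⊕b31 = 0⊕0⊕0⊕0⊕0⊕0⊕1⊕1⊕0⊕0⊕0⊕1⊕0⊕1⊕0⊕0 = 0
s4: b4⊕b5⊕b6⊕b7⊕b12⊕b13⊕b14⊕b15⊕b20⊕b21⊕b22⊕b23⊕b28⊕b29⊕b30⊕b31 = 0⊕1⊕0⊕0⊕0⊕0⊕1⊕1⊕0⊕0⊕0⊕1⊕1⊕1⊕0⊕0 = 0
s8: b8⊕b9⊕b10⊕b11⊕b12⊕b13⊕b14⊕b15⊕b24⊕b25⊕b26⊕b27⊕b28⊕b29⊕b30⊕b31 = 0⊕0⊕0⊕0⊕0⊕0⊕1⊕1⊕1⊕1⊕0⊕1⊕1⊕1⊕0⊕0 = 1
s16: b16⊕b17⊕b18⊕b19⊕b20⊕b21⊕b22⊕b23⊕b24⊕b25⊕b26⊕b27⊕b28⊕b29⊕b30⊕b31 = 0⊕1⊕0⊕0⊕0⊕0⊕0⊕1⊕1⊕1⊕0⊕1⊕1⊕1⊕0⊕0 = 1
Syndrome (s16...s1) = 11001 → position 25.
Overall parity (XOR of all 32 bits, including p0): 1⊕0⊕0⊕0⊕0⊕1⊕0⊕0⊕0⊕0⊕0⊕0⊕0⊕0⊕1⊕1⊕0⊕1⊕0⊕0⊕0⊕0⊕0⊕1⊕1⊕1⊕0⊕1⊕1⊕1⊕0⊕0 = 1
Overall=1, syndrome position=25 → single-bit error at position 25.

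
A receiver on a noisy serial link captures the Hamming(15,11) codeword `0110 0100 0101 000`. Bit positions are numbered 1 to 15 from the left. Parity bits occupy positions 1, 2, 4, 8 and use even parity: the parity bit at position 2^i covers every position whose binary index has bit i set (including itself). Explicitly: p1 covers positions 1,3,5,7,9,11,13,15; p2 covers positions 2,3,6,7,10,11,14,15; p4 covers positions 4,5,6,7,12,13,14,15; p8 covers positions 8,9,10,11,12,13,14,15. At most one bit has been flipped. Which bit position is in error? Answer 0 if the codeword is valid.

1

s1: b1⊕b3⊕b5⊕b7⊕b9⊕b11⊕b13⊕b15 = 0⊕1⊕0⊕0⊕0⊕0⊕0⊕0 = 1
s2: b2⊕b3⊕b6⊕b7⊕b10⊕b11⊕b14⊕b15 = 1⊕1⊕1⊕0⊕1⊕0⊕0⊕0 = 0
s4: b4⊕b5⊕b6⊕b7⊕b12⊕b13⊕b14⊕b15 = 0⊕0⊕1⊕0⊕1⊕0⊕0⊕0 = 0
s8: b8⊕b9⊕b10⊕b11⊕b12⊕b13⊕b14⊕b15 = 0⊕0⊕1⊕0⊕1⊕0⊕0⊕0 = 0
Syndrome (s8...s1) = 0001 → position 1.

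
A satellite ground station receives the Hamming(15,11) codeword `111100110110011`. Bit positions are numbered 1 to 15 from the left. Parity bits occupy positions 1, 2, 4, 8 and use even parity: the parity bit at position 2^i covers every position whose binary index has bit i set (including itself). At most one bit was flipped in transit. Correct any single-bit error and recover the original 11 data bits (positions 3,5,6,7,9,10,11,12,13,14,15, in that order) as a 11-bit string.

s1: b1⊕b3⊕b5⊕b7⊕b9⊕b11⊕b13⊕b15 = 1⊕1⊕0⊕1⊕0⊕1⊕0⊕1 = 1
s2: b2⊕b3⊕b6⊕b7⊕b10⊕b11⊕b14⊕b15 = 1⊕1⊕0⊕1⊕1⊕1⊕1⊕1 = 1
s4: b4⊕b5⊕b6⊕b7⊕b12⊕b13⊕b14⊕b15 = 1⊕0⊕0⊕1⊕0⊕0⊕1⊕1 = 0
s8: b8⊕b9⊕b10⊕b11⊕b12⊕b13⊕b14⊕b15 = 1⊕0⊕1⊕1⊕0⊕0⊕1⊕1 = 1
Syndrome (s8...s1) = 1011 → position 11.
Flip bit 11: corrected codeword = 111100110100011
Data bits at positions 3,5,6,7,9,10,11,12,13,14,15: 10010100011

10010100011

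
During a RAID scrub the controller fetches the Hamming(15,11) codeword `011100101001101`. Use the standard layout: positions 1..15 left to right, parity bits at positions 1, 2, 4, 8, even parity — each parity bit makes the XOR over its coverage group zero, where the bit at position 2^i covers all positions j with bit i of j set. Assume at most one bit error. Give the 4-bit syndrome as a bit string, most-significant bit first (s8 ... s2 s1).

s1: b1⊕b3⊕b5⊕b7⊕b9⊕b11⊕b13⊕b15 = 0⊕1⊕0⊕1⊕1⊕0⊕1⊕1 = 1
s2: b2⊕b3⊕b6⊕b7⊕b10⊕b11⊕b14⊕b15 = 1⊕1⊕0⊕1⊕0⊕0⊕0⊕1 = 0
s4: b4⊕b5⊕b6⊕b7⊕b12⊕b13⊕b14⊕b15 = 1⊕0⊕0⊕1⊕1⊕1⊕0⊕1 = 1
s8: b8⊕b9⊕b10⊕b11⊕b12⊕b13⊕b14⊕b15 = 0⊕1⊕0⊕0⊕1⊕1⊕0⊕1 = 0
Syndrome (s8...s1) = 0101 → position 5.

0101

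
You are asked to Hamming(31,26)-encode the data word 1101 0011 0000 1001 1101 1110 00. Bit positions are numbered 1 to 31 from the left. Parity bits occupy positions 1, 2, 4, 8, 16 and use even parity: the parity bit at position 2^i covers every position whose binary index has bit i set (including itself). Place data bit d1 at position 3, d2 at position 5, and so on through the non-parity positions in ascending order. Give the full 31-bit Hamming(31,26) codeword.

Place data bits at non-power-of-two positions: b3=1, b5=1, b6=0, b7=1, b9=0, b10=0, b11=1, b12=1, b13=0, b14=0, b15=0, b17=0, b18=1, b19=0, b20=0, b21=1, b22=1, b23=1, b24=0, b25=1, b26=1, b27=1, b28=1, b29=0, b30=0, b31=0.
p1 = XOR of data positions {3,5,7,9,11,13,15,17,19,21,23,25,27,29,31} = 1⊕1⊕1⊕0⊕1⊕0⊕0⊕0⊕0⊕1⊕1⊕1⊕1⊕0⊕0 = 0
p2 = XOR of data positions {3,6,7,10,11,14,15,18,19,22,23,26,27,30,31} = 1⊕0⊕1⊕0⊕1⊕0⊕0⊕1⊕0⊕1⊕1⊕1⊕1⊕0⊕0 = 0
p4 = XOR of data positions {5,6,7,12,13,14,15,20,21,22,23,28,29,30,31} = 1⊕0⊕1⊕1⊕0⊕0⊕0⊕0⊕1⊕1⊕1⊕1⊕0⊕0⊕0 = 1
p8 = XOR of data positions {9,10,11,12,13,14,15,24,25,26,27,28,29,30,31} = 0⊕0⊕1⊕1⊕0⊕0⊕0⊕0⊕1⊕1⊕1⊕1⊕0⊕0⊕0 = 0
p16 = XOR of data positions {17,18,19,20,21,22,23,24,25,26,27,28,29,30,31} = 0⊕1⊕0⊕0⊕1⊕1⊕1⊕0⊕1⊕1⊕1⊕1⊕0⊕0⊕0 = 0
Codeword b1..b31 = 0011101000110000010011101111000

0011101000110000010011101111000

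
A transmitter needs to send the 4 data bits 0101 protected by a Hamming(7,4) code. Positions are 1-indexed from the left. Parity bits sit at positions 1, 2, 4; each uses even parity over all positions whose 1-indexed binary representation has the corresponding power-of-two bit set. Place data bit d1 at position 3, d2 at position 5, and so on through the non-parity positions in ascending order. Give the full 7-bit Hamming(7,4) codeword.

0100101

Place data bits at non-power-of-two positions: b3=0, b5=1, b6=0, b7=1.
p1 = XOR of data positions {3,5,7} = 0⊕1⊕1 = 0
p2 = XOR of data positions {3,6,7} = 0⊕0⊕1 = 1
p4 = XOR of data positions {5,6,7} = 1⊕0⊕1 = 0
Codeword b1..b7 = 0100101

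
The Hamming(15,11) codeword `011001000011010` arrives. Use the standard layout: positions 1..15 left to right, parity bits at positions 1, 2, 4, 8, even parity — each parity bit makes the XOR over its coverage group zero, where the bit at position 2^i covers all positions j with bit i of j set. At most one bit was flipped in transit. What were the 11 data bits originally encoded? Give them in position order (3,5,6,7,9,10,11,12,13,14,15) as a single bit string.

s1: b1⊕b3⊕b5⊕b7⊕b9⊕b11⊕b13⊕b15 = 0⊕1⊕0⊕0⊕0⊕1⊕0⊕0 = 0
s2: b2⊕b3⊕b6⊕b7⊕b10⊕b11⊕b14⊕b15 = 1⊕1⊕1⊕0⊕0⊕1⊕1⊕0 = 1
s4: b4⊕b5⊕b6⊕b7⊕b12⊕b13⊕b14⊕b15 = 0⊕0⊕1⊕0⊕1⊕0⊕1⊕0 = 1
s8: b8⊕b9⊕b10⊕b11⊕b12⊕b13⊕b14⊕b15 = 0⊕0⊕0⊕1⊕1⊕0⊕1⊕0 = 1
Syndrome (s8...s1) = 1110 → position 14.
Flip bit 14: corrected codeword = 011001000011000
Data bits at positions 3,5,6,7,9,10,11,12,13,14,15: 10100011000

10100011000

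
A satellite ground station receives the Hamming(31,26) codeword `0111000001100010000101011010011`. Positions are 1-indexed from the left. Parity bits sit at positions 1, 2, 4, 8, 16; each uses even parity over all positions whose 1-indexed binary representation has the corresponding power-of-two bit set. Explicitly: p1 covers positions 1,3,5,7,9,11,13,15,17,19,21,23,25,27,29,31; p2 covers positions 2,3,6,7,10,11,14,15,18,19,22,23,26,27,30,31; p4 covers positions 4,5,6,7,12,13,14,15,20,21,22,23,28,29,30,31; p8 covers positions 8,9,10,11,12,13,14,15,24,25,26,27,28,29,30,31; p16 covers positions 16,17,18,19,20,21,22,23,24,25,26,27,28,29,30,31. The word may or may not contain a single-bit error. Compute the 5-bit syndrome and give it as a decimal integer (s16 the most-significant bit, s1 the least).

18

s1: b1⊕b3⊕b5⊕b7⊕b9⊕b11⊕b13⊕b15⊕b17⊕b19⊕b21⊕b23⊕b25⊕b27⊕b29⊕b31 = 0⊕1⊕0⊕0⊕0⊕1⊕0⊕1⊕0⊕0⊕0⊕0⊕1⊕1⊕0⊕1 = 0
s2: b2⊕b3⊕b6⊕b7⊕b10⊕b11⊕b14⊕b15⊕b18⊕b19⊕b22⊕b23⊕b26⊕b27⊕b30⊕b31 = 1⊕1⊕0⊕0⊕1⊕1⊕0⊕1⊕0⊕0⊕1⊕0⊕0⊕1⊕1⊕1 = 1
s4: b4⊕b5⊕b6⊕b7⊕b12⊕b13⊕b14⊕b15⊕b20⊕b21⊕b22⊕b23⊕b28⊕b29⊕b30⊕b31 = 1⊕0⊕0⊕0⊕0⊕0⊕0⊕1⊕1⊕0⊕1⊕0⊕0⊕0⊕1⊕1 = 0
s8: b8⊕b9⊕b10⊕b11⊕b12⊕b13⊕b14⊕b15⊕b24⊕b25⊕b26⊕b27⊕b28⊕b29⊕b30⊕b31 = 0⊕0⊕1⊕1⊕0⊕0⊕0⊕1⊕1⊕1⊕0⊕1⊕0⊕0⊕1⊕1 = 0
s16: b16⊕b17⊕b18⊕b19⊕b20⊕b21⊕b22⊕b23⊕b24⊕b25⊕b26⊕b27⊕b28⊕b29⊕b30⊕b31 = 0⊕0⊕0⊕0⊕1⊕0⊕1⊕0⊕1⊕1⊕0⊕1⊕0⊕0⊕1⊕1 = 1
Syndrome (s16...s1) = 10010 → position 18.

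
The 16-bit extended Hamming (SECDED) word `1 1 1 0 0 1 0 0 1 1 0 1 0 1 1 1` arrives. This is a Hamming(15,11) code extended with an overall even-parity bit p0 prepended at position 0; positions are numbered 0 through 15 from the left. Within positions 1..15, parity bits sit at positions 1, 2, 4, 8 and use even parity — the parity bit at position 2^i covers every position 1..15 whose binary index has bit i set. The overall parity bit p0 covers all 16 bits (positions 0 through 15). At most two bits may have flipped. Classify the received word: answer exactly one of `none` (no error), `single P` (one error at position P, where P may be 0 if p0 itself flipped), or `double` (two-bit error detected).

s1: b1⊕b3⊕b5⊕b7⊕b9⊕b11⊕b13⊕b15 = 1⊕0⊕1⊕0⊕1⊕1⊕1⊕1 = 0
s2: b2⊕b3⊕b6⊕b7⊕b10⊕b11⊕b14⊕b15 = 1⊕0⊕0⊕0⊕0⊕1⊕1⊕1 = 0
s4: b4⊕b5⊕b6⊕b7⊕b12⊕b13⊕b14⊕b15 = 0⊕1⊕0⊕0⊕0⊕1⊕1⊕1 = 0
s8: b8⊕b9⊕b10⊕b11⊕b12⊕b13⊕b14⊕b15 = 1⊕1⊕0⊕1⊕0⊕1⊕1⊕1 = 0
Syndrome (s8...s1) = 0000 → position 0 (no error).
Overall parity (XOR of all 16 bits, including p0): 1⊕1⊕1⊕0⊕0⊕1⊕0⊕0⊕1⊕1⊕0⊕1⊕0⊕1⊕1⊕1 = 0
Overall=0, syndrome position=0 → no error.

none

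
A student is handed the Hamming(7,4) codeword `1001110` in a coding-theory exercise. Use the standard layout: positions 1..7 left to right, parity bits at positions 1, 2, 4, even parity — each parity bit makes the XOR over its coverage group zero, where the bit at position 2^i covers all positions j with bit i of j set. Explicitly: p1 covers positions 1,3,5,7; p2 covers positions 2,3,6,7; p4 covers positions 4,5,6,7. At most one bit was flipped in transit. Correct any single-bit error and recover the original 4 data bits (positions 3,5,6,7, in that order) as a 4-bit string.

s1: b1⊕b3⊕b5⊕b7 = 1⊕0⊕1⊕0 = 0
s2: b2⊕b3⊕b6⊕b7 = 0⊕0⊕1⊕0 = 1
s4: b4⊕b5⊕b6⊕b7 = 1⊕1⊕1⊕0 = 1
Syndrome (s4...s1) = 110 → position 6.
Flip bit 6: corrected codeword = 1001100
Data bits at positions 3,5,6,7: 0100

0100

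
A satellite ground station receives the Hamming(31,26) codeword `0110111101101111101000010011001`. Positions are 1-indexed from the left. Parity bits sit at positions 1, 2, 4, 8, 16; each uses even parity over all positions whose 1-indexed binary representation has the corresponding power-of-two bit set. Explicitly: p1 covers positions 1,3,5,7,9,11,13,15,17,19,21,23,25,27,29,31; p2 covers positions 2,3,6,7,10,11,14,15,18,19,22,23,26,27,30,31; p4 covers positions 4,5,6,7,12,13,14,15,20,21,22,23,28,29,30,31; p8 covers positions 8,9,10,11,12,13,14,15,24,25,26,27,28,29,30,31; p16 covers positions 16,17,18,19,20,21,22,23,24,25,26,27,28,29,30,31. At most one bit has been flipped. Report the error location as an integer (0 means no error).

s1: b1⊕b3⊕b5⊕b7⊕b9⊕b11⊕b13⊕b15⊕b17⊕b19⊕b21⊕b23⊕b25⊕b27⊕b29⊕b31 = 0⊕1⊕1⊕1⊕0⊕1⊕1⊕1⊕1⊕1⊕0⊕0⊕0⊕1⊕0⊕1 = 0
s2: b2⊕b3⊕b6⊕b7⊕b10⊕b11⊕b14⊕b15⊕b18⊕b19⊕b22⊕b23⊕b26⊕b27⊕b30⊕b31 = 1⊕1⊕1⊕1⊕1⊕1⊕1⊕1⊕0⊕1⊕0⊕0⊕0⊕1⊕0⊕1 = 1
s4: b4⊕b5⊕b6⊕b7⊕b12⊕b13⊕b14⊕b15⊕b20⊕b21⊕b22⊕b23⊕b28⊕b29⊕b30⊕b31 = 0⊕1⊕1⊕1⊕0⊕1⊕1⊕1⊕0⊕0⊕0⊕0⊕1⊕0⊕0⊕1 = 0
s8: b8⊕b9⊕b10⊕b11⊕b12⊕b13⊕b14⊕b15⊕b24⊕b25⊕b26⊕b27⊕b28⊕b29⊕b30⊕b31 = 1⊕0⊕1⊕1⊕0⊕1⊕1⊕1⊕1⊕0⊕0⊕1⊕1⊕0⊕0⊕1 = 0
s16: b16⊕b17⊕b18⊕b19⊕b20⊕b21⊕b22⊕b23⊕b24⊕b25⊕b26⊕b27⊕b28⊕b29⊕b30⊕b31 = 1⊕1⊕0⊕1⊕0⊕0⊕0⊕0⊕1⊕0⊕0⊕1⊕1⊕0⊕0⊕1 = 1
Syndrome (s16...s1) = 10010 → position 18.

18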